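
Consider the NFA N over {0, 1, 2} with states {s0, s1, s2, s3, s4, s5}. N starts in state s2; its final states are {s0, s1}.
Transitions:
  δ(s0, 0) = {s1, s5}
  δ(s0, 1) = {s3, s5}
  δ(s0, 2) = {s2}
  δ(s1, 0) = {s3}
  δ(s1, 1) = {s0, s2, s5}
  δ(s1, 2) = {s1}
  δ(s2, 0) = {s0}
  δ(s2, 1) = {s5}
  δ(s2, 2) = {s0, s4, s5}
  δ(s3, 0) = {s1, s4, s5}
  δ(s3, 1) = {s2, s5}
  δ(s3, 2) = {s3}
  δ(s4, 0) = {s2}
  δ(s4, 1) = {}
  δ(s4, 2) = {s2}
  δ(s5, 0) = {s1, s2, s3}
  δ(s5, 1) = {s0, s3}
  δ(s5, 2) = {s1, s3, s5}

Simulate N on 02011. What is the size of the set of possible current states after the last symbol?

4

Start: {s2}
read 0: {s0}
read 2: {s2}
read 0: {s0}
read 1: {s3, s5}
read 1: {s0, s2, s3, s5}
Final reachable set {s0, s2, s3, s5} has 4 states.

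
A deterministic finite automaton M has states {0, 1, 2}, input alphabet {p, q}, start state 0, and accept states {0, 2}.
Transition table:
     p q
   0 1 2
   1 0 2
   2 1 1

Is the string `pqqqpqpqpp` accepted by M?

accepted

0 --p--> 1
1 --q--> 2
2 --q--> 1
1 --q--> 2
2 --p--> 1
1 --q--> 2
2 --p--> 1
1 --q--> 2
2 --p--> 1
1 --p--> 0
End in state 0, which is an accepting state.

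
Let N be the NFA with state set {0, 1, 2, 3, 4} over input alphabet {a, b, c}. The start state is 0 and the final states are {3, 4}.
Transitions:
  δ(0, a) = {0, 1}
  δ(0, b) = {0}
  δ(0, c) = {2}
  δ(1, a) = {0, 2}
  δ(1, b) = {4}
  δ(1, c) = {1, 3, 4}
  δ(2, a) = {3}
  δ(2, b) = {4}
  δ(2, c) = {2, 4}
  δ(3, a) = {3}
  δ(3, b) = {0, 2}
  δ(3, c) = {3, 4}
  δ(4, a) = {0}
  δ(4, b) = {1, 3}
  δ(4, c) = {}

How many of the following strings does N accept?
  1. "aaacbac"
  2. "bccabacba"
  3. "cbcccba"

2

"aaacbac": accepted
"bccabacba": accepted
"cbcccba": rejected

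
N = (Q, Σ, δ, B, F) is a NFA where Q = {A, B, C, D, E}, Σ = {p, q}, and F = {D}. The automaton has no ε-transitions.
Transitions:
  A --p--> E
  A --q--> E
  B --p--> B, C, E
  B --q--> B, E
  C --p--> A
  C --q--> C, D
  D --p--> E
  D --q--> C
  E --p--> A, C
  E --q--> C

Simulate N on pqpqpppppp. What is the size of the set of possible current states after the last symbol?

4

Start: {B}
read p: {B, C, E}
read q: {B, C, D, E}
read p: {A, B, C, E}
read q: {B, C, D, E}
read p: {A, B, C, E}
read p: {A, B, C, E}
read p: {A, B, C, E}
read p: {A, B, C, E}
read p: {A, B, C, E}
read p: {A, B, C, E}
Final reachable set {A, B, C, E} has 4 states.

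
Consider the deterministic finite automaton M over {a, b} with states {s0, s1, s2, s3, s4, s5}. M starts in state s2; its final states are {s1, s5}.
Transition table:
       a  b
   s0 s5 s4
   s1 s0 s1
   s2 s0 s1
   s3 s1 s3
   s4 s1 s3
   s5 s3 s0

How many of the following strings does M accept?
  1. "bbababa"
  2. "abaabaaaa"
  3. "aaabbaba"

0

"bbababa": rejected
"abaabaaaa": rejected
"aaabbaba": rejected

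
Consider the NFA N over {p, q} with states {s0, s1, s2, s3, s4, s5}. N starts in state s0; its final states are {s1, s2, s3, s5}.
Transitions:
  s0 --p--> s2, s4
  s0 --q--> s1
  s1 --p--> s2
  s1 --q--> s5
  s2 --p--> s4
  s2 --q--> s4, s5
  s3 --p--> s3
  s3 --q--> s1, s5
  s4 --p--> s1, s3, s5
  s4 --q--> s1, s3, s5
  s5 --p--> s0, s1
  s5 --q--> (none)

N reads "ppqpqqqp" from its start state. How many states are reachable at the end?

3

Start: {s0}
read p: {s2, s4}
read p: {s1, s3, s4, s5}
read q: {s1, s3, s5}
read p: {s0, s1, s2, s3}
read q: {s1, s4, s5}
read q: {s1, s3, s5}
read q: {s1, s5}
read p: {s0, s1, s2}
Final reachable set {s0, s1, s2} has 3 states.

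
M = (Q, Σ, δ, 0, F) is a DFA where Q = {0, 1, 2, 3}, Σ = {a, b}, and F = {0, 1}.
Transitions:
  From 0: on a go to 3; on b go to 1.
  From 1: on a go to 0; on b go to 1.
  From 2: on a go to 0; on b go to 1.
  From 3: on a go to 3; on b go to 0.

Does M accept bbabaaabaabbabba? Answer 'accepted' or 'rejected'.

0 --b--> 1
1 --b--> 1
1 --a--> 0
0 --b--> 1
1 --a--> 0
0 --a--> 3
3 --a--> 3
3 --b--> 0
0 --a--> 3
3 --a--> 3
3 --b--> 0
0 --b--> 1
1 --a--> 0
0 --b--> 1
1 --b--> 1
1 --a--> 0
End in state 0, which is an accepting state.

accepted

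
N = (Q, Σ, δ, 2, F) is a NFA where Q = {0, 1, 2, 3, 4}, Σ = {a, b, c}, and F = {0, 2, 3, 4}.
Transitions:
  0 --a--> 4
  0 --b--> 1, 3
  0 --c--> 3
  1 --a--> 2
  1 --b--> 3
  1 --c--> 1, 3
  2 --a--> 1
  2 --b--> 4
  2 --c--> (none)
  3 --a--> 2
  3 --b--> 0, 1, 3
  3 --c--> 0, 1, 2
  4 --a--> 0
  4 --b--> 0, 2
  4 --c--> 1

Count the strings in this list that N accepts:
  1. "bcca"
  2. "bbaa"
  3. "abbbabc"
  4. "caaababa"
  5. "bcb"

4

"bcca": accepted
"bbaa": accepted
"abbbabc": accepted
"caaababa": rejected
"bcb": accepted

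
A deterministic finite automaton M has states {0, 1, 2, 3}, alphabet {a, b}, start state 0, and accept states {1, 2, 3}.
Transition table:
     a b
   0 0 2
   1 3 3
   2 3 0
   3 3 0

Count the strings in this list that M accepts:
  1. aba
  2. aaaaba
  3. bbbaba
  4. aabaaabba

aba: accepted
aaaaba: accepted
bbbaba: rejected
aabaaabba: accepted

3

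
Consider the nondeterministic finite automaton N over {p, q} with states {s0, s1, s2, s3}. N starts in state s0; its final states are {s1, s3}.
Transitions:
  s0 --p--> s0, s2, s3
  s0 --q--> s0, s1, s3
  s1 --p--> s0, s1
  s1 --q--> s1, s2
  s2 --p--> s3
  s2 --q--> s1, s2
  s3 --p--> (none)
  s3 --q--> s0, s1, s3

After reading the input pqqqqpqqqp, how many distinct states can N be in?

Start: {s0}
read p: {s0, s2, s3}
read q: {s0, s1, s2, s3}
read q: {s0, s1, s2, s3}
read q: {s0, s1, s2, s3}
read q: {s0, s1, s2, s3}
read p: {s0, s1, s2, s3}
read q: {s0, s1, s2, s3}
read q: {s0, s1, s2, s3}
read q: {s0, s1, s2, s3}
read p: {s0, s1, s2, s3}
Final reachable set {s0, s1, s2, s3} has 4 states.

4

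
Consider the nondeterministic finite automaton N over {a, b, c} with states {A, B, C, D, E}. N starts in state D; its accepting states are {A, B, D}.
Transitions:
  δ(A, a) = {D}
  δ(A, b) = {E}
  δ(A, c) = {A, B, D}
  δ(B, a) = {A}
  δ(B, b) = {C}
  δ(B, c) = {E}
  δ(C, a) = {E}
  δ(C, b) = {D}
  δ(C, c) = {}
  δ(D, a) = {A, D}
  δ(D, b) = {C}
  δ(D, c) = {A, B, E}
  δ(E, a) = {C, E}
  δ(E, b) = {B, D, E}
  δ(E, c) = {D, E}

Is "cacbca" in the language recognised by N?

Start: {D}
read c: {A, B, E}
read a: {A, C, D, E}
read c: {A, B, D, E}
read b: {B, C, D, E}
read c: {A, B, D, E}
read a: {A, C, D, E}
Reachable ∩ accepting = {A, D} — nonempty.

accepted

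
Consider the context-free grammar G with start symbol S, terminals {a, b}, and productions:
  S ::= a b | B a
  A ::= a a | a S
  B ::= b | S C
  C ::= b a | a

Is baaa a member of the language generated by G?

S ⇒ Ba ⇒ SCa ⇒ BaCa ⇒ baCa ⇒ baaa

yes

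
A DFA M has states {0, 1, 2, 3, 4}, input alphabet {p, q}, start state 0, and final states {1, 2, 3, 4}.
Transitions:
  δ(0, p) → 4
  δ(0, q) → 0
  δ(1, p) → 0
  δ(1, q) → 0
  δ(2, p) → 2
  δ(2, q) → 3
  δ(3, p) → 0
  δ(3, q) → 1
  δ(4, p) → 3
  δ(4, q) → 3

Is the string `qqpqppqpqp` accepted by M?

accepted

0 --q--> 0
0 --q--> 0
0 --p--> 4
4 --q--> 3
3 --p--> 0
0 --p--> 4
4 --q--> 3
3 --p--> 0
0 --q--> 0
0 --p--> 4
End in state 4, which is an accepting state.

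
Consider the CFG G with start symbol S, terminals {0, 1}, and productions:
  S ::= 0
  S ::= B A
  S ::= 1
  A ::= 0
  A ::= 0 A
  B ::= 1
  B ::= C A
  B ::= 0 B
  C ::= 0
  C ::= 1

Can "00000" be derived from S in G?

yes

S ⇒ BA ⇒ CAA ⇒ 0AA ⇒ 00AA ⇒ 000A ⇒ 0000A ⇒ 00000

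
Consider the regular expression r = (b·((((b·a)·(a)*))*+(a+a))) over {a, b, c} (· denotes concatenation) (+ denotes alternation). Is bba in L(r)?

yes

Split as b·ba: b matches b and ((((b·a)·(a)*))*+(a+a)) matches ba.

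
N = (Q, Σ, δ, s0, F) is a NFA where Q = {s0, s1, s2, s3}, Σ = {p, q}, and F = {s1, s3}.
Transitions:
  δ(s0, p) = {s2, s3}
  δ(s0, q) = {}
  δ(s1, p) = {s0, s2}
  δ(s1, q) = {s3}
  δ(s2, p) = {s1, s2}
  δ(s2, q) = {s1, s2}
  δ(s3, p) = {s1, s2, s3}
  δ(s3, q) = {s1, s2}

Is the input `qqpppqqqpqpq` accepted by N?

rejected

Start: {s0}
read q: {}
The reachable set is empty and stays empty for the remaining 11 symbols.
Reachable ∩ accepting = {} — empty.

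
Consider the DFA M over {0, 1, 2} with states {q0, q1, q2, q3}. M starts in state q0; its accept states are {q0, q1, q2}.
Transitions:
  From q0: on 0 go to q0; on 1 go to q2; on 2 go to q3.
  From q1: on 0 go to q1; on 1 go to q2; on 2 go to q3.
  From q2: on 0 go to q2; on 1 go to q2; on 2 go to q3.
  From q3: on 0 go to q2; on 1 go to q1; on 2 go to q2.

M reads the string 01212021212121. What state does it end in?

q0 --0--> q0
q0 --1--> q2
q2 --2--> q3
q3 --1--> q1
q1 --2--> q3
q3 --0--> q2
q2 --2--> q3
q3 --1--> q1
q1 --2--> q3
q3 --1--> q1
q1 --2--> q3
q3 --1--> q1
q1 --2--> q3
q3 --1--> q1

q1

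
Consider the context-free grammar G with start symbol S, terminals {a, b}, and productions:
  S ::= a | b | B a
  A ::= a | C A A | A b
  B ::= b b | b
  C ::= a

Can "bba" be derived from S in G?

yes

S ⇒ Ba ⇒ bba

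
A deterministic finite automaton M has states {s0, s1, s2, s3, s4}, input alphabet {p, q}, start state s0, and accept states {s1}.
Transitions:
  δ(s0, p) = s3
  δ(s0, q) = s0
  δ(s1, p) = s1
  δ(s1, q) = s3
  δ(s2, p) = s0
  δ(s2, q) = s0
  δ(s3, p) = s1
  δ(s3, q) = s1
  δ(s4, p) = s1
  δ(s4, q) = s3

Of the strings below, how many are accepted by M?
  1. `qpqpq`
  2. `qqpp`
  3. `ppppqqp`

`qpqpq`: rejected
`qqpp`: accepted
`ppppqqp`: accepted

2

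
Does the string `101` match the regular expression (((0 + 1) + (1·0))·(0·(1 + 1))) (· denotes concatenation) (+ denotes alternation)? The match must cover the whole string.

Split as 1·01: ((0+1)+(1·0)) matches 1 and (0·(1+1)) matches 01.

yes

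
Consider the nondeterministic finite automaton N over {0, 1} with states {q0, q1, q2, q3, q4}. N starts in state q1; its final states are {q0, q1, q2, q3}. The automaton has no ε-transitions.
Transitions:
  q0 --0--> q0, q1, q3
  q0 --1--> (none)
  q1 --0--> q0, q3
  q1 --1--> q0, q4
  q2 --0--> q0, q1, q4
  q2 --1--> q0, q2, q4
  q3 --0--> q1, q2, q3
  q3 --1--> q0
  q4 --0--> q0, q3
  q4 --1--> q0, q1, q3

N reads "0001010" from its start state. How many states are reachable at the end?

Start: {q1}
read 0: {q0, q3}
read 0: {q0, q1, q2, q3}
read 0: {q0, q1, q2, q3, q4}
read 1: {q0, q1, q2, q3, q4}
read 0: {q0, q1, q2, q3, q4}
read 1: {q0, q1, q2, q3, q4}
read 0: {q0, q1, q2, q3, q4}
Final reachable set {q0, q1, q2, q3, q4} has 5 states.

5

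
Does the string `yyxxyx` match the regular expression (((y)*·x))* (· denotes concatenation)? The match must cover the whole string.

Split into 3 pieces yyx · x · yx; each matches ((y)*·x).

yes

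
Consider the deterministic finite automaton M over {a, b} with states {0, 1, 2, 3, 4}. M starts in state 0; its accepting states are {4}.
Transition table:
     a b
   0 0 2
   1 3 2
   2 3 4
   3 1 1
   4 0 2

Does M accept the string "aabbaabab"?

rejected

0 --a--> 0
0 --a--> 0
0 --b--> 2
2 --b--> 4
4 --a--> 0
0 --a--> 0
0 --b--> 2
2 --a--> 3
3 --b--> 1
End in state 1, which is not an accepting state.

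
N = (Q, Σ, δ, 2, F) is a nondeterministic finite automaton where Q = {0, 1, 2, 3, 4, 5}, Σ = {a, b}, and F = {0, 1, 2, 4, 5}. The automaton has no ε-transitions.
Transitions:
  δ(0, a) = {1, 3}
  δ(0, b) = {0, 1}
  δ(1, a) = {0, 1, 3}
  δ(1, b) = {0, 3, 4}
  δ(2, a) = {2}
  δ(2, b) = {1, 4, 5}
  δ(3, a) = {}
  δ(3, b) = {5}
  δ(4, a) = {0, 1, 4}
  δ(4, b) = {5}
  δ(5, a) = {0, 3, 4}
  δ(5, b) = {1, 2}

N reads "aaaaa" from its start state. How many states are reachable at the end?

Start: {2}
read a: {2}
read a: {2}
read a: {2}
read a: {2}
read a: {2}
Final reachable set {2} has 1 state.

1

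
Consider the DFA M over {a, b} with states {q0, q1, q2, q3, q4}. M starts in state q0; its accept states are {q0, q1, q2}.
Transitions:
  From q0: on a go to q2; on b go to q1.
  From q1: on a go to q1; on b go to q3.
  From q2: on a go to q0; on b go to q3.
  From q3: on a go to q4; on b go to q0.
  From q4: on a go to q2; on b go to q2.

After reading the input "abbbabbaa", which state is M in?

q0 --a--> q2
q2 --b--> q3
q3 --b--> q0
q0 --b--> q1
q1 --a--> q1
q1 --b--> q3
q3 --b--> q0
q0 --a--> q2
q2 --a--> q0

q0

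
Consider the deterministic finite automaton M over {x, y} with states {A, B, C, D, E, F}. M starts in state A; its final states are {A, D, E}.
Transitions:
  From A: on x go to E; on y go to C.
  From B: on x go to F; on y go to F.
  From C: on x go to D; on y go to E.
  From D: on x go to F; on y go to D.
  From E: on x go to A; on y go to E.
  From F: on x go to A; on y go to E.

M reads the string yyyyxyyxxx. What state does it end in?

A --y--> C
C --y--> E
E --y--> E
E --y--> E
E --x--> A
A --y--> C
C --y--> E
E --x--> A
A --x--> E
E --x--> A

A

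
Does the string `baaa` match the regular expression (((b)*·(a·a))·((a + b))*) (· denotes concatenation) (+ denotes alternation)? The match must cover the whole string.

yes

Split as baa·a: ((b)*·(a·a)) matches baa and ((a+b))* matches a.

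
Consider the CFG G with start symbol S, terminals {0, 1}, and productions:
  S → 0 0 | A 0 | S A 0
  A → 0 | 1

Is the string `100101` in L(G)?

no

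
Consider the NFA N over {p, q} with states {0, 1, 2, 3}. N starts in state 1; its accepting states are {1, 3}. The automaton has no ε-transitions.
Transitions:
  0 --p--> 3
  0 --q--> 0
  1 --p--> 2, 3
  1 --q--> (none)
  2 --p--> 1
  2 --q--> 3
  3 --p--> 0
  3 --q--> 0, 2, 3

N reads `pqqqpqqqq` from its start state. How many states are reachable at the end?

Start: {1}
read p: {2, 3}
read q: {0, 2, 3}
read q: {0, 2, 3}
read q: {0, 2, 3}
read p: {0, 1, 3}
read q: {0, 2, 3}
read q: {0, 2, 3}
read q: {0, 2, 3}
read q: {0, 2, 3}
Final reachable set {0, 2, 3} has 3 states.

3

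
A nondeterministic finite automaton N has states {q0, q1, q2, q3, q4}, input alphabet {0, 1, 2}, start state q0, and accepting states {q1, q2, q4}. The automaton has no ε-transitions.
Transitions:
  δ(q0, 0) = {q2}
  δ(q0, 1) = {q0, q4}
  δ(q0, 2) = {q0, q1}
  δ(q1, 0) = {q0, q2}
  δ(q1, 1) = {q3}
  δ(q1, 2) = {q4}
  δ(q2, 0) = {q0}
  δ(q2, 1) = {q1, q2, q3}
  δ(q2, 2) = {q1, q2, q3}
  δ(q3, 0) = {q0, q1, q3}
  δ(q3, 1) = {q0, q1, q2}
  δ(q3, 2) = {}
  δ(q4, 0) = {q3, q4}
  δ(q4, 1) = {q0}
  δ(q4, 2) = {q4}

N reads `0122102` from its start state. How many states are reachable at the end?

5

Start: {q0}
read 0: {q2}
read 1: {q1, q2, q3}
read 2: {q1, q2, q3, q4}
read 2: {q1, q2, q3, q4}
read 1: {q0, q1, q2, q3}
read 0: {q0, q1, q2, q3}
read 2: {q0, q1, q2, q3, q4}
Final reachable set {q0, q1, q2, q3, q4} has 5 states.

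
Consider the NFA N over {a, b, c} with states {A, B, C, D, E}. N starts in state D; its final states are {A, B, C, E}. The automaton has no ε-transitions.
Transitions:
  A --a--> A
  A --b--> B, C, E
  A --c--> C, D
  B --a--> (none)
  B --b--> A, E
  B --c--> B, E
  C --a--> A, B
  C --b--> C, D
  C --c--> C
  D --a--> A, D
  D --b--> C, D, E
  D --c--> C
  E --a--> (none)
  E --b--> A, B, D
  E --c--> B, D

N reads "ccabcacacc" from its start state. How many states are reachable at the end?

4

Start: {D}
read c: {C}
read c: {C}
read a: {A, B}
read b: {A, B, C, E}
read c: {B, C, D, E}
read a: {A, B, D}
read c: {B, C, D, E}
read a: {A, B, D}
read c: {B, C, D, E}
read c: {B, C, D, E}
Final reachable set {B, C, D, E} has 4 states.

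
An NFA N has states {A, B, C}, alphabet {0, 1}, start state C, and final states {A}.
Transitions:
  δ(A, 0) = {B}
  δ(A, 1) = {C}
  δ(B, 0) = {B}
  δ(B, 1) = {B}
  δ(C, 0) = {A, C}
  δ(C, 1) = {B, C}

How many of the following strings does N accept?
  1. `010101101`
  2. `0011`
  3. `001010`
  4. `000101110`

`010101101`: rejected
`0011`: rejected
`001010`: accepted
`000101110`: accepted

2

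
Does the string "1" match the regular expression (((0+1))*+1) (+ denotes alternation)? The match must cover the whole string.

yes

The left alternative ((0+1))* matches 1.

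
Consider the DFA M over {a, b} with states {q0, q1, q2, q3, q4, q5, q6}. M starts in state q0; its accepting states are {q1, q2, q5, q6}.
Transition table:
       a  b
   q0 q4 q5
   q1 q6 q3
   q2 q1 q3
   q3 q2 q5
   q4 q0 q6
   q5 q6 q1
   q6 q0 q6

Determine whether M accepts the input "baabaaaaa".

q0 --b--> q5
q5 --a--> q6
q6 --a--> q0
q0 --b--> q5
q5 --a--> q6
q6 --a--> q0
q0 --a--> q4
q4 --a--> q0
q0 --a--> q4
End in state q4, which is not an accepting state.

rejected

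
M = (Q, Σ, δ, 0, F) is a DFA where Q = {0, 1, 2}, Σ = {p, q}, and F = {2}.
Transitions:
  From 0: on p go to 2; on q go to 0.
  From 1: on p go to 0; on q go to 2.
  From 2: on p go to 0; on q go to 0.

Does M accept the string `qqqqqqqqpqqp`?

accepted

0 --q--> 0
0 --q--> 0
0 --q--> 0
0 --q--> 0
0 --q--> 0
0 --q--> 0
0 --q--> 0
0 --q--> 0
0 --p--> 2
2 --q--> 0
0 --q--> 0
0 --p--> 2
End in state 2, which is an accepting state.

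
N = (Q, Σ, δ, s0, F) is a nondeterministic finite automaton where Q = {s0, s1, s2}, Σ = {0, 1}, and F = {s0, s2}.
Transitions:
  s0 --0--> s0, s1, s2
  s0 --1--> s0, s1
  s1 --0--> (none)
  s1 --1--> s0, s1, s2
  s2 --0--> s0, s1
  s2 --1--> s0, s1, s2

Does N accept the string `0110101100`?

accepted

Start: {s0}
read 0: {s0, s1, s2}
read 1: {s0, s1, s2}
read 1: {s0, s1, s2}
read 0: {s0, s1, s2}
read 1: {s0, s1, s2}
read 0: {s0, s1, s2}
read 1: {s0, s1, s2}
read 1: {s0, s1, s2}
read 0: {s0, s1, s2}
read 0: {s0, s1, s2}
Reachable ∩ accepting = {s0, s2} — nonempty.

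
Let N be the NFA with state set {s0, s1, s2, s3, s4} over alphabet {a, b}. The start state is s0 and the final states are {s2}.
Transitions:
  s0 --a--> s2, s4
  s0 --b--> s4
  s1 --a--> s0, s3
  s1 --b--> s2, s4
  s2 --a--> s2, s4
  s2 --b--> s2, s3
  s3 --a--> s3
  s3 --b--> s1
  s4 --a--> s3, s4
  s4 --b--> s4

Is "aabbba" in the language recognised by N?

Start: {s0}
read a: {s2, s4}
read a: {s2, s3, s4}
read b: {s1, s2, s3, s4}
read b: {s1, s2, s3, s4}
read b: {s1, s2, s3, s4}
read a: {s0, s2, s3, s4}
Reachable ∩ accepting = {s2} — nonempty.

accepted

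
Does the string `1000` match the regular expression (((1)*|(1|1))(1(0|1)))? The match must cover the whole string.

No split of 1000 into u·v has ((1)*|(1|1)) matching u and (1(0|1)) matching v.

no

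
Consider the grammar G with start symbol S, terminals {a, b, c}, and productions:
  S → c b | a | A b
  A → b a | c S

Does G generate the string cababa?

no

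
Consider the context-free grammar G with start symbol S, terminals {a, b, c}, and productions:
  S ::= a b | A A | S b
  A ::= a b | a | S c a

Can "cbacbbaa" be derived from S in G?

no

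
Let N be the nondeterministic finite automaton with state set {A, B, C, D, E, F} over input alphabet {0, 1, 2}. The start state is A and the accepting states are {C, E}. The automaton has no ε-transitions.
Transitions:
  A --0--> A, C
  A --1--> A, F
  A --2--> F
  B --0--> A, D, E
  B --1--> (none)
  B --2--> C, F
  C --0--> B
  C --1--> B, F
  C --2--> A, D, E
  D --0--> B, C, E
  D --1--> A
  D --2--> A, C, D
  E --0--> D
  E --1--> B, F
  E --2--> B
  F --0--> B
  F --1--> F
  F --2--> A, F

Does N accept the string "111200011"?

Start: {A}
read 1: {A, F}
read 1: {A, F}
read 1: {A, F}
read 2: {A, F}
read 0: {A, B, C}
read 0: {A, B, C, D, E}
read 0: {A, B, C, D, E}
read 1: {A, B, F}
read 1: {A, F}
Reachable ∩ accepting = {} — empty.

rejected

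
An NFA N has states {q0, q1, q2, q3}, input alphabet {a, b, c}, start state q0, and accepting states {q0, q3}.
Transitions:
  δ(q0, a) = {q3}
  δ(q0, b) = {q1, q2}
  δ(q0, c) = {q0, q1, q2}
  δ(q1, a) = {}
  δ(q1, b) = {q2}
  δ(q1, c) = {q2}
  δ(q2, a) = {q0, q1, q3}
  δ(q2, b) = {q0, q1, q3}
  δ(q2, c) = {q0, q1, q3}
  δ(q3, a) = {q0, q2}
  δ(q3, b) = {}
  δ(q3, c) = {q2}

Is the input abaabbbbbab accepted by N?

rejected

Start: {q0}
read a: {q3}
read b: {}
The reachable set is empty and stays empty for the remaining 9 symbols.
Reachable ∩ accepting = {} — empty.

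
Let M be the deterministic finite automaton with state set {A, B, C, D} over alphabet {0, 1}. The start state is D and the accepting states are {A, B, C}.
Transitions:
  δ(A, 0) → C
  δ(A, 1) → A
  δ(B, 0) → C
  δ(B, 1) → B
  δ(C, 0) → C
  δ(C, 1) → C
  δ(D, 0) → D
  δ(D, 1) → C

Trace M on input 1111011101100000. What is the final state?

D --1--> C
C --1--> C
C --1--> C
C --1--> C
C --0--> C
C --1--> C
C --1--> C
C --1--> C
C --0--> C
C --1--> C
C --1--> C
C --0--> C
C --0--> C
C --0--> C
C --0--> C
C --0--> C

C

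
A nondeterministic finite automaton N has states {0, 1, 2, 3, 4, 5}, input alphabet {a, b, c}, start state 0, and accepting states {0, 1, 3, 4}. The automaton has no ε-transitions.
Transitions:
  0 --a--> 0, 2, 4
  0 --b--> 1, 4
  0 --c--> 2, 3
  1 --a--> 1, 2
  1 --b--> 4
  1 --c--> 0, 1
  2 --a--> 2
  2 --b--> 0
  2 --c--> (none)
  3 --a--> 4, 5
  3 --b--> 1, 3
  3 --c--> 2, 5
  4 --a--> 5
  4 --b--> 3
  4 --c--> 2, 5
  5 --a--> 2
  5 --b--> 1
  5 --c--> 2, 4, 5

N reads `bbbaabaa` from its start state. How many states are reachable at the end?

5

Start: {0}
read b: {1, 4}
read b: {3, 4}
read b: {1, 3}
read a: {1, 2, 4, 5}
read a: {1, 2, 5}
read b: {0, 1, 4}
read a: {0, 1, 2, 4, 5}
read a: {0, 1, 2, 4, 5}
Final reachable set {0, 1, 2, 4, 5} has 5 states.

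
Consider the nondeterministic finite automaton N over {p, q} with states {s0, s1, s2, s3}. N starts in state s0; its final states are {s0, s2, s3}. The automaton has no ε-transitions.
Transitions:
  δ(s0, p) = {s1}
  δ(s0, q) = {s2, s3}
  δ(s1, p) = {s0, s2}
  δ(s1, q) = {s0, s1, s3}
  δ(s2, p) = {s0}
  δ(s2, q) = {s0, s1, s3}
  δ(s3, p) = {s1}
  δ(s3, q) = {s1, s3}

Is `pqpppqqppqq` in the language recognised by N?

accepted

Start: {s0}
read p: {s1}
read q: {s0, s1, s3}
read p: {s0, s1, s2}
read p: {s0, s1, s2}
read p: {s0, s1, s2}
read q: {s0, s1, s2, s3}
read q: {s0, s1, s2, s3}
read p: {s0, s1, s2}
read p: {s0, s1, s2}
read q: {s0, s1, s2, s3}
read q: {s0, s1, s2, s3}
Reachable ∩ accepting = {s0, s2, s3} — nonempty.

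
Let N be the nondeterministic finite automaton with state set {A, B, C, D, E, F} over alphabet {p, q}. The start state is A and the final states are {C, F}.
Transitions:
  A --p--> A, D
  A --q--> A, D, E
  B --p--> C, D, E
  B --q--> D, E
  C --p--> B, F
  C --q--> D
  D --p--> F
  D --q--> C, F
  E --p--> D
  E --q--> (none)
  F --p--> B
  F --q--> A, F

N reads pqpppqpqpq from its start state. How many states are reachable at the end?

5

Start: {A}
read p: {A, D}
read q: {A, C, D, E, F}
read p: {A, B, D, F}
read p: {A, B, C, D, E, F}
read p: {A, B, C, D, E, F}
read q: {A, C, D, E, F}
read p: {A, B, D, F}
read q: {A, C, D, E, F}
read p: {A, B, D, F}
read q: {A, C, D, E, F}
Final reachable set {A, C, D, E, F} has 5 states.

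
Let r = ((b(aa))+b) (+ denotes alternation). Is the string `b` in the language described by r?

yes

The right alternative b matches b.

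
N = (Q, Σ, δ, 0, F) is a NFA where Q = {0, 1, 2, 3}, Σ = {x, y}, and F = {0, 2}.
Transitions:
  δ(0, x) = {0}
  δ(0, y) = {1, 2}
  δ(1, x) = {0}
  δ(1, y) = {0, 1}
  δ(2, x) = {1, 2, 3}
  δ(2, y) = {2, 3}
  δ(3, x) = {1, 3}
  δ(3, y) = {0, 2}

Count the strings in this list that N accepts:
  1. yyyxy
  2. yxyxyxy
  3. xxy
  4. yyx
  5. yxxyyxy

5

yyyxy: accepted
yxyxyxy: accepted
xxy: accepted
yyx: accepted
yxxyyxy: accepted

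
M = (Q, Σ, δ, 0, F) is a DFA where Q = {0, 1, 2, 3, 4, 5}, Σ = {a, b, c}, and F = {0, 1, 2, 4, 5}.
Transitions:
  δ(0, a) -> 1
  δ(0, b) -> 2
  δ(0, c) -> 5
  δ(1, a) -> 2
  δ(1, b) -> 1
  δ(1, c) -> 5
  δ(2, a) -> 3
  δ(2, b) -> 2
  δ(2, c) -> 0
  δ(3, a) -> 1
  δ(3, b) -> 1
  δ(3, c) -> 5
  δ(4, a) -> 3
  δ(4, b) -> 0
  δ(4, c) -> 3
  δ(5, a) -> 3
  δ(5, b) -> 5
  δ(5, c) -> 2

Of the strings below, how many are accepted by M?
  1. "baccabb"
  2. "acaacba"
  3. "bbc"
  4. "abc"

3

"baccabb": accepted
"acaacba": rejected
"bbc": accepted
"abc": accepted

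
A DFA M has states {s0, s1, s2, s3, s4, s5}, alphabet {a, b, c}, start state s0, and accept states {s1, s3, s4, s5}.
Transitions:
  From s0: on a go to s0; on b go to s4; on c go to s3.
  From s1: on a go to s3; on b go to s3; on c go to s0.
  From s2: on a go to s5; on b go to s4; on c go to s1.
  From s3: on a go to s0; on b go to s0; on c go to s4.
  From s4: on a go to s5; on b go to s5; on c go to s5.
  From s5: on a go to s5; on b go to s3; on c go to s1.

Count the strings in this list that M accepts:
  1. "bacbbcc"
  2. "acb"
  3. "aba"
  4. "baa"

"bacbbcc": accepted
"acb": rejected
"aba": accepted
"baa": accepted

3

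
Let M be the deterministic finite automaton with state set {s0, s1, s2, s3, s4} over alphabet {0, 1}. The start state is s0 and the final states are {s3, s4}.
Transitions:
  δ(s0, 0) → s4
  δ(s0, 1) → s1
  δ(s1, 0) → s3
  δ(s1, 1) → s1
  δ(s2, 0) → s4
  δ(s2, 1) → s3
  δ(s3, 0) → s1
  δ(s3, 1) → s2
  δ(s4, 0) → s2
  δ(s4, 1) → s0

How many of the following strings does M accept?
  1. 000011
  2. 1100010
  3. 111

000011: rejected
1100010: accepted
111: rejected

1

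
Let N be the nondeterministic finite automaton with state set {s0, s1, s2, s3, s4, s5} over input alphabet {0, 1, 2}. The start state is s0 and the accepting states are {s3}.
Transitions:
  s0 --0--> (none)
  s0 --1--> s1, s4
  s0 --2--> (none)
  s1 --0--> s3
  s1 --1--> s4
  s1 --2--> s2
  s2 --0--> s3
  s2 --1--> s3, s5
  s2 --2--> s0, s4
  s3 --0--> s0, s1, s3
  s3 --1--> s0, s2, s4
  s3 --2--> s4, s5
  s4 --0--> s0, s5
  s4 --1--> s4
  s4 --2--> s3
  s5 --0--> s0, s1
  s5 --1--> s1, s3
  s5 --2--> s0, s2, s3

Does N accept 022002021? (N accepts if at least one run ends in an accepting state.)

rejected

Start: {s0}
read 0: {}
The reachable set is empty and stays empty for the remaining 8 symbols.
Reachable ∩ accepting = {} — empty.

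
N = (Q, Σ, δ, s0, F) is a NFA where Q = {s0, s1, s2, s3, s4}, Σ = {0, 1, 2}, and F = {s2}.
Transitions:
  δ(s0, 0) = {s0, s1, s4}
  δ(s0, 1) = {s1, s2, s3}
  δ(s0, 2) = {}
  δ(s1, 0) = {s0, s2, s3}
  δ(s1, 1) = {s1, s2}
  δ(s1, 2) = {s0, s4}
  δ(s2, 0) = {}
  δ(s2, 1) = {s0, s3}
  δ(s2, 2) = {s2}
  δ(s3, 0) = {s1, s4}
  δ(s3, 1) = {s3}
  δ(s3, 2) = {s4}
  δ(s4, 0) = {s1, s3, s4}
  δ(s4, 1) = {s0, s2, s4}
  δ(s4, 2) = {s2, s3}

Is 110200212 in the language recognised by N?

Start: {s0}
read 1: {s1, s2, s3}
read 1: {s0, s1, s2, s3}
read 0: {s0, s1, s2, s3, s4}
read 2: {s0, s2, s3, s4}
read 0: {s0, s1, s3, s4}
read 0: {s0, s1, s2, s3, s4}
read 2: {s0, s2, s3, s4}
read 1: {s0, s1, s2, s3, s4}
read 2: {s0, s2, s3, s4}
Reachable ∩ accepting = {s2} — nonempty.

accepted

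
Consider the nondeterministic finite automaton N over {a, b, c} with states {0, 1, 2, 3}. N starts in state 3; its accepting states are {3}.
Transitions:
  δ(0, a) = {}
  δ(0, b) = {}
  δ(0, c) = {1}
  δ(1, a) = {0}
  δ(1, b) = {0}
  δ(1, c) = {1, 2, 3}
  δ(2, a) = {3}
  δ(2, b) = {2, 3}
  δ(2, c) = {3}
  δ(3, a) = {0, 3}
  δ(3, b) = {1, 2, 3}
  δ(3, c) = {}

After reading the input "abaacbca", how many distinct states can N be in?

1

Start: {3}
read a: {0, 3}
read b: {1, 2, 3}
read a: {0, 3}
read a: {0, 3}
read c: {1}
read b: {0}
read c: {1}
read a: {0}
Final reachable set {0} has 1 state.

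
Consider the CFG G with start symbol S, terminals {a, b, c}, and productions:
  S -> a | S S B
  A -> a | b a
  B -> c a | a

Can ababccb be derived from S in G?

no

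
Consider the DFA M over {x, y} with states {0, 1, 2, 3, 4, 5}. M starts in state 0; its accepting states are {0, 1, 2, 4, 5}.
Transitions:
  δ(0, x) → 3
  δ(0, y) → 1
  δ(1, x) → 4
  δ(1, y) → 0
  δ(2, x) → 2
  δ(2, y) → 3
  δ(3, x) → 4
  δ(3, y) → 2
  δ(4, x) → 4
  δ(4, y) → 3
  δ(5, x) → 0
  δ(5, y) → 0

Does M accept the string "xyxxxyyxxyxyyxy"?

rejected

0 --x--> 3
3 --y--> 2
2 --x--> 2
2 --x--> 2
2 --x--> 2
2 --y--> 3
3 --y--> 2
2 --x--> 2
2 --x--> 2
2 --y--> 3
3 --x--> 4
4 --y--> 3
3 --y--> 2
2 --x--> 2
2 --y--> 3
End in state 3, which is not an accepting state.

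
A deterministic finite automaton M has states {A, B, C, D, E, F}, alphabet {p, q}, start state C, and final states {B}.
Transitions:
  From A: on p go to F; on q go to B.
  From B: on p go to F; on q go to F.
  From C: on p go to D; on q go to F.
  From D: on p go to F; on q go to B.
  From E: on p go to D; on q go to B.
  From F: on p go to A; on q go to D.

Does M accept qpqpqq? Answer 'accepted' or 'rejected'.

C --q--> F
F --p--> A
A --q--> B
B --p--> F
F --q--> D
D --q--> B
End in state B, which is an accepting state.

accepted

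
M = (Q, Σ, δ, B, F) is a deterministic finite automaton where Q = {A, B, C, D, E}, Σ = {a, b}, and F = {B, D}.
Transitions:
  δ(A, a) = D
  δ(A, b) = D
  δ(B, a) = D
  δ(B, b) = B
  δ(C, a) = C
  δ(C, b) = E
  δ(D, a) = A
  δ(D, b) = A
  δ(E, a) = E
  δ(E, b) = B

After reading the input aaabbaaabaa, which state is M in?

B --a--> D
D --a--> A
A --a--> D
D --b--> A
A --b--> D
D --a--> A
A --a--> D
D --a--> A
A --b--> D
D --a--> A
A --a--> D

D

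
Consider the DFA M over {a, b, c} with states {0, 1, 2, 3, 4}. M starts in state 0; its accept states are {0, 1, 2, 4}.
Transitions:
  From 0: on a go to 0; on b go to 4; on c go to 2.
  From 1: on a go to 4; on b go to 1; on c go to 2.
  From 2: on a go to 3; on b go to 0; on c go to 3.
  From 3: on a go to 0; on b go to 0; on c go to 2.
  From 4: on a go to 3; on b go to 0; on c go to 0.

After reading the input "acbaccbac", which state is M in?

2

0 --a--> 0
0 --c--> 2
2 --b--> 0
0 --a--> 0
0 --c--> 2
2 --c--> 3
3 --b--> 0
0 --a--> 0
0 --c--> 2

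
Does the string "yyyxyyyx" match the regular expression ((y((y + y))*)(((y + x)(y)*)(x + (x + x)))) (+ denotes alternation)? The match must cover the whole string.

yes

Split as yyy·xyyyx: (y((y+y))*) matches yyy and (((y+x)(y)*)(x+(x+x))) matches xyyyx.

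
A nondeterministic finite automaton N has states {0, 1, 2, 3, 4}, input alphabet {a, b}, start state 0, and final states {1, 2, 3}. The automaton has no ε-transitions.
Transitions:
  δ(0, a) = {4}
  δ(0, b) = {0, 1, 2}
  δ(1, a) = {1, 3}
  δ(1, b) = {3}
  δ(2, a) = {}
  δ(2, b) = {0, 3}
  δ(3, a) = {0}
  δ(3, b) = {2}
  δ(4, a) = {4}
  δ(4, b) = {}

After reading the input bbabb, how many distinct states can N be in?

Start: {0}
read b: {0, 1, 2}
read b: {0, 1, 2, 3}
read a: {0, 1, 3, 4}
read b: {0, 1, 2, 3}
read b: {0, 1, 2, 3}
Final reachable set {0, 1, 2, 3} has 4 states.

4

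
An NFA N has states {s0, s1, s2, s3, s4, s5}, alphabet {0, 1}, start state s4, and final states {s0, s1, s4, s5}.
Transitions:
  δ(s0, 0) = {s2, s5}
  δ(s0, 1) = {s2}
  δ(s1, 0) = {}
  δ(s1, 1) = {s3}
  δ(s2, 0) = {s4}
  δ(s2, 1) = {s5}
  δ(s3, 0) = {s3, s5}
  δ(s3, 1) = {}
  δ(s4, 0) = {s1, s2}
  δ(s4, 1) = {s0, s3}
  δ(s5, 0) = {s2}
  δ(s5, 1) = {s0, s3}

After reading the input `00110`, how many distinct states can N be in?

Start: {s4}
read 0: {s1, s2}
read 0: {s4}
read 1: {s0, s3}
read 1: {s2}
read 0: {s4}
Final reachable set {s4} has 1 state.

1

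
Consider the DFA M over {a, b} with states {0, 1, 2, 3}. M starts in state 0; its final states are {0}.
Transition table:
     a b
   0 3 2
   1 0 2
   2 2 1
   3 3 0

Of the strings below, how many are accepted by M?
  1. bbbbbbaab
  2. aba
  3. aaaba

bbbbbbaab: accepted
aba: rejected
aaaba: rejected

1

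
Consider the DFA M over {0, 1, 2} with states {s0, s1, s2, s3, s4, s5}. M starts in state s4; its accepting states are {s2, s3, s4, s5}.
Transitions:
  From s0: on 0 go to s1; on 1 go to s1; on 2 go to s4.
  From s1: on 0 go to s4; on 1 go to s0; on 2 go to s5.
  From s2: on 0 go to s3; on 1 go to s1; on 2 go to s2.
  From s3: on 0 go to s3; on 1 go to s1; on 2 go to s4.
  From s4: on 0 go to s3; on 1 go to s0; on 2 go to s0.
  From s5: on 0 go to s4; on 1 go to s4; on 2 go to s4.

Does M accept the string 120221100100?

accepted

s4 --1--> s0
s0 --2--> s4
s4 --0--> s3
s3 --2--> s4
s4 --2--> s0
s0 --1--> s1
s1 --1--> s0
s0 --0--> s1
s1 --0--> s4
s4 --1--> s0
s0 --0--> s1
s1 --0--> s4
End in state s4, which is an accepting state.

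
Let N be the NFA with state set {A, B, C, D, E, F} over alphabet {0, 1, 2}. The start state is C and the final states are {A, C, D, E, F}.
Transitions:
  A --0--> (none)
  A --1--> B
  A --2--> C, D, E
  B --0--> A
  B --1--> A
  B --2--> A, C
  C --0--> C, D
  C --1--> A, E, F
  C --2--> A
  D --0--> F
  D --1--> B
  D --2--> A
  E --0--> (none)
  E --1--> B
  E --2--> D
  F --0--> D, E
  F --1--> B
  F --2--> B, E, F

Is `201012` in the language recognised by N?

rejected

Start: {C}
read 2: {A}
read 0: {}
The reachable set is empty and stays empty for the remaining 4 symbols.
Reachable ∩ accepting = {} — empty.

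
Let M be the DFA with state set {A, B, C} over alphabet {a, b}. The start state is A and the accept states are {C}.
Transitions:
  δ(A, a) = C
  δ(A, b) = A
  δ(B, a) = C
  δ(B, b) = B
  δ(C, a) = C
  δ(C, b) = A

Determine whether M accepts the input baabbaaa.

A --b--> A
A --a--> C
C --a--> C
C --b--> A
A --b--> A
A --a--> C
C --a--> C
C --a--> C
End in state C, which is an accepting state.

accepted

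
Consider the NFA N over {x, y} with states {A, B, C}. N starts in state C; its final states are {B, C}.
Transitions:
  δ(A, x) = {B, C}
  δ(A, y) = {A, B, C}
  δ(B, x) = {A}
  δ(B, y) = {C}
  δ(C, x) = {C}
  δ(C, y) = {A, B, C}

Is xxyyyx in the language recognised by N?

Start: {C}
read x: {C}
read x: {C}
read y: {A, B, C}
read y: {A, B, C}
read y: {A, B, C}
read x: {A, B, C}
Reachable ∩ accepting = {B, C} — nonempty.

accepted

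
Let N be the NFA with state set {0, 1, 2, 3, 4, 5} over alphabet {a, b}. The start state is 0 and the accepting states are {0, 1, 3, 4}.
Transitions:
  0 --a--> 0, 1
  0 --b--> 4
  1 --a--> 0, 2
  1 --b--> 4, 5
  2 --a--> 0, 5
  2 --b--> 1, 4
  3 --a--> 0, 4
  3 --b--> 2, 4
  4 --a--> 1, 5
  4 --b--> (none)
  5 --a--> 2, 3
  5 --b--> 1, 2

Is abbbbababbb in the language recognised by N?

accepted

Start: {0}
read a: {0, 1}
read b: {4, 5}
read b: {1, 2}
read b: {1, 4, 5}
read b: {1, 2, 4, 5}
read a: {0, 1, 2, 3, 5}
read b: {1, 2, 4, 5}
read a: {0, 1, 2, 3, 5}
read b: {1, 2, 4, 5}
read b: {1, 2, 4, 5}
read b: {1, 2, 4, 5}
Reachable ∩ accepting = {1, 4} — nonempty.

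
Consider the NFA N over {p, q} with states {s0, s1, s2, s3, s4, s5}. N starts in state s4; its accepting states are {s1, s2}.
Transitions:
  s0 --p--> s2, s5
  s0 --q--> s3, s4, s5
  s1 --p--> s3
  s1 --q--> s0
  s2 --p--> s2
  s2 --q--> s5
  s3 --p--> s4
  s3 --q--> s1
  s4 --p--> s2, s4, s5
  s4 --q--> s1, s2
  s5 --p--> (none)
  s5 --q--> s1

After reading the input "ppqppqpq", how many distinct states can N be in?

2

Start: {s4}
read p: {s2, s4, s5}
read p: {s2, s4, s5}
read q: {s1, s2, s5}
read p: {s2, s3}
read p: {s2, s4}
read q: {s1, s2, s5}
read p: {s2, s3}
read q: {s1, s5}
Final reachable set {s1, s5} has 2 states.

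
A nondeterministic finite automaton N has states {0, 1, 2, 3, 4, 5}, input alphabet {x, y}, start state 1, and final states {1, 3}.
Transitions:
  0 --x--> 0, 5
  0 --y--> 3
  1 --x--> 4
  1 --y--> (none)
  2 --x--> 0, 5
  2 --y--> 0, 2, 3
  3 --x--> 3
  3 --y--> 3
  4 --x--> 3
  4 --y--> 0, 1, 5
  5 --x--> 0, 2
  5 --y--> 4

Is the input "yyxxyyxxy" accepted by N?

Start: {1}
read y: {}
The reachable set is empty and stays empty for the remaining 8 symbols.
Reachable ∩ accepting = {} — empty.

rejected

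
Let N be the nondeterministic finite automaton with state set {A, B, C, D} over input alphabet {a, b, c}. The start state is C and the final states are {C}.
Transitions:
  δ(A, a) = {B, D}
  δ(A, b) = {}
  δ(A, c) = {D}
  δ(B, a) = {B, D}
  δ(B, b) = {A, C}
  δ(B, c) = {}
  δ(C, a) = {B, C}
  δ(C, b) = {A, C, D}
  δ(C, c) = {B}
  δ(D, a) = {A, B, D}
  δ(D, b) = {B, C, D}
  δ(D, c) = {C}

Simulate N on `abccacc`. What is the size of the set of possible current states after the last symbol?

1

Start: {C}
read a: {B, C}
read b: {A, C, D}
read c: {B, C, D}
read c: {B, C}
read a: {B, C, D}
read c: {B, C}
read c: {B}
Final reachable set {B} has 1 state.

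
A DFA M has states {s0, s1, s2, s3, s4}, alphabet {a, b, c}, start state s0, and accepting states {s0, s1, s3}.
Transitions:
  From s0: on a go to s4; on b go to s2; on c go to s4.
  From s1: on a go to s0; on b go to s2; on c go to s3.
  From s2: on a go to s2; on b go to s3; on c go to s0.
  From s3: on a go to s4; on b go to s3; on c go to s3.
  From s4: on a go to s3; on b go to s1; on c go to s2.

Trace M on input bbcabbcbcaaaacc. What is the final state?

s0 --b--> s2
s2 --b--> s3
s3 --c--> s3
s3 --a--> s4
s4 --b--> s1
s1 --b--> s2
s2 --c--> s0
s0 --b--> s2
s2 --c--> s0
s0 --a--> s4
s4 --a--> s3
s3 --a--> s4
s4 --a--> s3
s3 --c--> s3
s3 --c--> s3

s3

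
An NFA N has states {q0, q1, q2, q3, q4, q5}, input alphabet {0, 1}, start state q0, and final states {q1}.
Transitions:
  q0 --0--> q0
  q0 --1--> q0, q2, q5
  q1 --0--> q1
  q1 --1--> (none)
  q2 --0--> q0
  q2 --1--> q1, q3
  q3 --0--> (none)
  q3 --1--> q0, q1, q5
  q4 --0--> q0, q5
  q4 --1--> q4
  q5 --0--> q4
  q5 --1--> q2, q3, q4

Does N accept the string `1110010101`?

rejected

Start: {q0}
read 1: {q0, q2, q5}
read 1: {q0, q1, q2, q3, q4, q5}
read 1: {q0, q1, q2, q3, q4, q5}
read 0: {q0, q1, q4, q5}
read 0: {q0, q1, q4, q5}
read 1: {q0, q2, q3, q4, q5}
read 0: {q0, q4, q5}
read 1: {q0, q2, q3, q4, q5}
read 0: {q0, q4, q5}
read 1: {q0, q2, q3, q4, q5}
Reachable ∩ accepting = {} — empty.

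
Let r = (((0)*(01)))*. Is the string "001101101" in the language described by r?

001101101 cannot be split into zero or more pieces each matching ((0)*(01)).

no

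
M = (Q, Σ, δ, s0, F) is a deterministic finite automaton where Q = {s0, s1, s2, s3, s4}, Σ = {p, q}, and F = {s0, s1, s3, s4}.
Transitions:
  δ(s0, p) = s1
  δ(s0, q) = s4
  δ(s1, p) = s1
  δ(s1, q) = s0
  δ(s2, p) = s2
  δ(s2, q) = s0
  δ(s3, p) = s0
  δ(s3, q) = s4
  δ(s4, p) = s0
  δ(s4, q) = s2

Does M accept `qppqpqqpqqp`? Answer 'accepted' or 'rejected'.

s0 --q--> s4
s4 --p--> s0
s0 --p--> s1
s1 --q--> s0
s0 --p--> s1
s1 --q--> s0
s0 --q--> s4
s4 --p--> s0
s0 --q--> s4
s4 --q--> s2
s2 --p--> s2
End in state s2, which is not an accepting state.

rejected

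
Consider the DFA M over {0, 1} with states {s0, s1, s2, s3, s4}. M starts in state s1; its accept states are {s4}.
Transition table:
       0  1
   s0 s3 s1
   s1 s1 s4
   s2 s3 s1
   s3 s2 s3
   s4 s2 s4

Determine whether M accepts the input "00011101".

rejected

s1 --0--> s1
s1 --0--> s1
s1 --0--> s1
s1 --1--> s4
s4 --1--> s4
s4 --1--> s4
s4 --0--> s2
s2 --1--> s1
End in state s1, which is not an accepting state.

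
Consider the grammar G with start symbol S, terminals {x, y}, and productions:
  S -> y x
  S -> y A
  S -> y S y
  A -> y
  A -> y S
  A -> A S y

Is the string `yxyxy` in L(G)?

no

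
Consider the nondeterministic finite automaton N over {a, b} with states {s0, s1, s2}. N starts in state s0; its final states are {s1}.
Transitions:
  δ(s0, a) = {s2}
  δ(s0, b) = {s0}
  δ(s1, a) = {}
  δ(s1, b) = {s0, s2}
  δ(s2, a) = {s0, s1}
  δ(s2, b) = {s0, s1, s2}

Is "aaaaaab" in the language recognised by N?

Start: {s0}
read a: {s2}
read a: {s0, s1}
read a: {s2}
read a: {s0, s1}
read a: {s2}
read a: {s0, s1}
read b: {s0, s2}
Reachable ∩ accepting = {} — empty.

rejected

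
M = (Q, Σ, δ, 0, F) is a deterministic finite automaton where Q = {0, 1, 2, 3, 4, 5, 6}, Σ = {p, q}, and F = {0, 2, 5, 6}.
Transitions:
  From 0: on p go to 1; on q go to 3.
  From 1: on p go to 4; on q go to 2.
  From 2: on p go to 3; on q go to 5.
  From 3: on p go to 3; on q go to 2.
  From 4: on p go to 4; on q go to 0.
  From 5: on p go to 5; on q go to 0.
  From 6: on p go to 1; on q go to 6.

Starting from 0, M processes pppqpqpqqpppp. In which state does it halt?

5

0 --p--> 1
1 --p--> 4
4 --p--> 4
4 --q--> 0
0 --p--> 1
1 --q--> 2
2 --p--> 3
3 --q--> 2
2 --q--> 5
5 --p--> 5
5 --p--> 5
5 --p--> 5
5 --p--> 5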